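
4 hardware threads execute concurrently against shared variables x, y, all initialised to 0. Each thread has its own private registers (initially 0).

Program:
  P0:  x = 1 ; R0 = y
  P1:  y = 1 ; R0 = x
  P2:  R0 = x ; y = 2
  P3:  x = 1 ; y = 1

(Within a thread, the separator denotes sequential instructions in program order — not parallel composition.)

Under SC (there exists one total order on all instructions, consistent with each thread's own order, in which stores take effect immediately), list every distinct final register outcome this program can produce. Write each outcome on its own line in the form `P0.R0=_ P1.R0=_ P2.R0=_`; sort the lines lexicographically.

outcome vector order: (P0.R0,P1.R0,P2.R0)
|SC outcomes| = 10

P0.R0=0 P1.R0=1 P2.R0=0
P0.R0=0 P1.R0=1 P2.R0=1
P0.R0=1 P1.R0=0 P2.R0=0
P0.R0=1 P1.R0=0 P2.R0=1
P0.R0=1 P1.R0=1 P2.R0=0
P0.R0=1 P1.R0=1 P2.R0=1
P0.R0=2 P1.R0=0 P2.R0=0
P0.R0=2 P1.R0=0 P2.R0=1
P0.R0=2 P1.R0=1 P2.R0=0
P0.R0=2 P1.R0=1 P2.R0=1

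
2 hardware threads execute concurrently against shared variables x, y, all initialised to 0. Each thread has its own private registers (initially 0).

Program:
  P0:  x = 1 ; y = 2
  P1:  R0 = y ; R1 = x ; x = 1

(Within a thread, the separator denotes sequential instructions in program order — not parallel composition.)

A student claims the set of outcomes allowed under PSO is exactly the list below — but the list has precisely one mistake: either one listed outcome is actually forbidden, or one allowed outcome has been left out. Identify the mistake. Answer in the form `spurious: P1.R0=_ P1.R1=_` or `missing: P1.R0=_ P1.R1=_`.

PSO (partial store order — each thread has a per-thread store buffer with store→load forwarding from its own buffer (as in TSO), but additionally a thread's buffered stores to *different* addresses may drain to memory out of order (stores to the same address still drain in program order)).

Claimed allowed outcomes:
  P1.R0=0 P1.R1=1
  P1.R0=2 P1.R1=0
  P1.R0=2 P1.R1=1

outcome vector order: (P1.R0,P1.R1)
under PSO → 00; 01; 20; 21
PSO∖claimed = {00}

missing: P1.R0=0 P1.R1=0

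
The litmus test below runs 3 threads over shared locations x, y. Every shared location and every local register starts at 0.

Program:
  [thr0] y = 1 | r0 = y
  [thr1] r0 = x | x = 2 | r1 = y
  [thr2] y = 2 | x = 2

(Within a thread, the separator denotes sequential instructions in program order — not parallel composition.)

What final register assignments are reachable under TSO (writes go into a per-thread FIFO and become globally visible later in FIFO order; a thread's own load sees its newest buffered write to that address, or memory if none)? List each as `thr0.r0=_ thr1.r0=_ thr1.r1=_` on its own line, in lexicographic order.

outcome vector order: (thr0.r0,thr1.r0,thr1.r1)
|TSO outcomes| = 9

thr0.r0=1 thr1.r0=0 thr1.r1=0
thr0.r0=1 thr1.r0=0 thr1.r1=1
thr0.r0=1 thr1.r0=0 thr1.r1=2
thr0.r0=1 thr1.r0=2 thr1.r1=1
thr0.r0=1 thr1.r0=2 thr1.r1=2
thr0.r0=2 thr1.r0=0 thr1.r1=0
thr0.r0=2 thr1.r0=0 thr1.r1=1
thr0.r0=2 thr1.r0=0 thr1.r1=2
thr0.r0=2 thr1.r0=2 thr1.r1=2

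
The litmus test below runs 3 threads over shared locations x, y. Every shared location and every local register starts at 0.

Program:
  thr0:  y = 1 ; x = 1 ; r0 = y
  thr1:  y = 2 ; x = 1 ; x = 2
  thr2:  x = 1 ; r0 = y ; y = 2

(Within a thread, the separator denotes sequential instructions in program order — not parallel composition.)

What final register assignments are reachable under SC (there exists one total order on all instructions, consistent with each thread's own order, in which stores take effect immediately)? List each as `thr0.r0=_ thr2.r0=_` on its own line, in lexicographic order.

outcome vector order: (thr0.r0,thr2.r0)
|SC outcomes| = 6

thr0.r0=1 thr2.r0=0
thr0.r0=1 thr2.r0=1
thr0.r0=1 thr2.r0=2
thr0.r0=2 thr2.r0=0
thr0.r0=2 thr2.r0=1
thr0.r0=2 thr2.r0=2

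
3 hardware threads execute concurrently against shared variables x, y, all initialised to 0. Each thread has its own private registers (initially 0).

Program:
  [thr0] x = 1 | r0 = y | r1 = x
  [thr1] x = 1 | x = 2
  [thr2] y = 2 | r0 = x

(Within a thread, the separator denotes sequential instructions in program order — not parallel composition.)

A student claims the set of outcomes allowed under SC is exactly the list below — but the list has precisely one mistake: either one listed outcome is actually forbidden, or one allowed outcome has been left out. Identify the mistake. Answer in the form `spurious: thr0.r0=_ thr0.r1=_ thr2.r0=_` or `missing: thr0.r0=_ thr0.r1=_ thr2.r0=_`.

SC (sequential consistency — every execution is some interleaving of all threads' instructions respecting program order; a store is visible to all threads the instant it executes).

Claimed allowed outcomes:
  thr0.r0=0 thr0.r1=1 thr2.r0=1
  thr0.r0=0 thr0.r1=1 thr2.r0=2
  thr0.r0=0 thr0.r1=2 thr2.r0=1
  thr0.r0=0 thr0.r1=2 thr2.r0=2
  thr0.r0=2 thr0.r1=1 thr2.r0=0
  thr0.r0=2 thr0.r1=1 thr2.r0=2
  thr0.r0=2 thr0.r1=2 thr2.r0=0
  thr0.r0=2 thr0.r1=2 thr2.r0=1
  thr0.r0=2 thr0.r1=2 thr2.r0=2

outcome vector order: (thr0.r0,thr0.r1,thr2.r0)
SC: 10 outcomes — {011, 012, 021, 022, 210, 211, 212, 220, 221, 222}
SC∖claimed = {211}

missing: thr0.r0=2 thr0.r1=1 thr2.r0=1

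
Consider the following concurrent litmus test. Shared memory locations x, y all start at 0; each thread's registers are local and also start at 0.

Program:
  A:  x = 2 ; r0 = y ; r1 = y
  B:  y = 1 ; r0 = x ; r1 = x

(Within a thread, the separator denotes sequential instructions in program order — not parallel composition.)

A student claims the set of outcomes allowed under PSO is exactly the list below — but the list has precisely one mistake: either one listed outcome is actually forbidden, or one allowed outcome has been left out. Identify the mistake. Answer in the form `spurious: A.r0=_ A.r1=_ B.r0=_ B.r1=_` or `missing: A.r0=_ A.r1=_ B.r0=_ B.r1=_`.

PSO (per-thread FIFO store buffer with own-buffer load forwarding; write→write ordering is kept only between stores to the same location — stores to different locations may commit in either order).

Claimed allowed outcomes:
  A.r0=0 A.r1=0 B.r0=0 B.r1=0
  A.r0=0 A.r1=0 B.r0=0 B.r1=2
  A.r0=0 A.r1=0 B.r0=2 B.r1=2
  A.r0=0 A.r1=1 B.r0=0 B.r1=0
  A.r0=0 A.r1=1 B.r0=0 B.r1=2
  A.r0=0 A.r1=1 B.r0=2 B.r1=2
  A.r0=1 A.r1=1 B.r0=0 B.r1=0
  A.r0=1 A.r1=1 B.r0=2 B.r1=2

missing: A.r0=1 A.r1=1 B.r0=0 B.r1=2

outcome vector order: (A.r0,A.r1,B.r0,B.r1)
PSO: 9 outcomes — {<0 0 0 0>; <0 0 0 2>; <0 0 2 2>; <0 1 0 0>; <0 1 0 2>; <0 1 2 2>; <1 1 0 0>; <1 1 0 2>; <1 1 2 2>}
PSO∖claimed = {<1 1 0 2>}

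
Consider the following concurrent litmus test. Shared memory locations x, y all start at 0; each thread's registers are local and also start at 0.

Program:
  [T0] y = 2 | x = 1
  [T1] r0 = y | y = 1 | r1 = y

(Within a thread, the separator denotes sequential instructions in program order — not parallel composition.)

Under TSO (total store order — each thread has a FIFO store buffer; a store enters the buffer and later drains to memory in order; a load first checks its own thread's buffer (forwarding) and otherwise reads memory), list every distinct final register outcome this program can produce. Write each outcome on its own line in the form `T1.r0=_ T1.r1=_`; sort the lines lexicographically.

T1.r0=0 T1.r1=1
T1.r0=0 T1.r1=2
T1.r0=2 T1.r1=1

outcome vector order: (T1.r0,T1.r1)
|TSO outcomes| = 3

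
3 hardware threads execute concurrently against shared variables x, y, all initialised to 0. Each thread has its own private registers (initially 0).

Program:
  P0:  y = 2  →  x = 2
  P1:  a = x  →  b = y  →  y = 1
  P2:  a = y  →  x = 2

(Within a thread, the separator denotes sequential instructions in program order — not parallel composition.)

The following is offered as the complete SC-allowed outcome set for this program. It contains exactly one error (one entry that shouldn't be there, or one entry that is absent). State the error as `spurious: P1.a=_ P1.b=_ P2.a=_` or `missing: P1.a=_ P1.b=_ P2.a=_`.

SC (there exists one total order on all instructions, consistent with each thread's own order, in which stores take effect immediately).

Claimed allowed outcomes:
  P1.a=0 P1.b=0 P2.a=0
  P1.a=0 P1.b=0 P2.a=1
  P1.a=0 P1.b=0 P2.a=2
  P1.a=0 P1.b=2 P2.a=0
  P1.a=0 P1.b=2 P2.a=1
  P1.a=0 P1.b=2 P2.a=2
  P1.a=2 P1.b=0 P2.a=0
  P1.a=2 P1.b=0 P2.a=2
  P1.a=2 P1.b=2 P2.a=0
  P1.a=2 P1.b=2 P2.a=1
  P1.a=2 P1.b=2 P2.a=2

outcome vector order: (P1.a,P1.b,P2.a)
under SC → 0/0/0, 0/0/1, 0/0/2, 0/2/0, 0/2/1, 0/2/2, 2/0/0, 2/2/0, 2/2/1, 2/2/2
claimed∖SC = {2/0/2}

spurious: P1.a=2 P1.b=0 P2.a=2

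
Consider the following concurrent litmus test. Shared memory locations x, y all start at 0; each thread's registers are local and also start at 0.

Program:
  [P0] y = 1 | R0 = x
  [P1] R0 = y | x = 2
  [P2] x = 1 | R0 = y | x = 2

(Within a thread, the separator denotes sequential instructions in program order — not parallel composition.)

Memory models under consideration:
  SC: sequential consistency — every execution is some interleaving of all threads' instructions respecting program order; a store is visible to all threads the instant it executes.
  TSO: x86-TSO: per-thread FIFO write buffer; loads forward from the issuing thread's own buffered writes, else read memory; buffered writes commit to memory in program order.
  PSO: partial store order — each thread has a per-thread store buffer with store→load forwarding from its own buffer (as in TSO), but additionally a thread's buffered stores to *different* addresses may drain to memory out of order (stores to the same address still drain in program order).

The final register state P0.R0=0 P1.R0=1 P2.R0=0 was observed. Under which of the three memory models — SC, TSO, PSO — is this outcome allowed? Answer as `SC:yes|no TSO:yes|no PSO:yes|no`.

SC:no TSO:yes PSO:yes

outcome vector order: (P0.R0,P1.R0,P2.R0)
SC (10): <0 0 1>; <0 1 1>; <1 0 0>; <1 0 1>; <1 1 0>; <1 1 1>; <2 0 0>; <2 0 1>; <2 1 0>; <2 1 1>
TSO (12): <0 0 0>; <0 0 1>; <0 1 0>; <0 1 1>; <1 0 0>; <1 0 1>; <1 1 0>; <1 1 1>; <2 0 0>; <2 0 1>; <2 1 0>; <2 1 1>
PSO (12): <0 0 0>; <0 0 1>; <0 1 0>; <0 1 1>; <1 0 0>; <1 0 1>; <1 1 0>; <1 1 1>; <2 0 0>; <2 0 1>; <2 1 0>; <2 1 1>
target <0 1 0> ∈ {TSO,PSO}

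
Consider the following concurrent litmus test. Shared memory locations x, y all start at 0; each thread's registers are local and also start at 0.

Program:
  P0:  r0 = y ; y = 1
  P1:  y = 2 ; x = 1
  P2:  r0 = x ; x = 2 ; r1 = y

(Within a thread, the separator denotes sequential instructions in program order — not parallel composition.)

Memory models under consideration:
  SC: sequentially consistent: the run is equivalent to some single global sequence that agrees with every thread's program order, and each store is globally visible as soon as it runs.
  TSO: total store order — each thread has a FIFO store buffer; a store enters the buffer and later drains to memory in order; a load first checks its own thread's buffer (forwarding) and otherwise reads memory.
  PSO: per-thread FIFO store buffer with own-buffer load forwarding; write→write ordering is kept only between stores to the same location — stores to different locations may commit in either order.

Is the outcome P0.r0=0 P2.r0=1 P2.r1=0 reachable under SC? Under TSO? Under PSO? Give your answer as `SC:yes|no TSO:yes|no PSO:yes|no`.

SC:no TSO:no PSO:yes

outcome vector order: (P0.r0,P2.r0,P2.r1)
under SC → <0 0 0>, <0 0 1>, <0 0 2>, <0 1 1>, <0 1 2>, <2 0 0>, <2 0 1>, <2 0 2>, <2 1 1>, <2 1 2>
under TSO → <0 0 0>, <0 0 1>, <0 0 2>, <0 1 1>, <0 1 2>, <2 0 0>, <2 0 1>, <2 0 2>, <2 1 1>, <2 1 2>
under PSO → <0 0 0>, <0 0 1>, <0 0 2>, <0 1 0>, <0 1 1>, <0 1 2>, <2 0 0>, <2 0 1>, <2 0 2>, <2 1 0>, <2 1 1>, <2 1 2>
target <0 1 0> ∈ {PSO}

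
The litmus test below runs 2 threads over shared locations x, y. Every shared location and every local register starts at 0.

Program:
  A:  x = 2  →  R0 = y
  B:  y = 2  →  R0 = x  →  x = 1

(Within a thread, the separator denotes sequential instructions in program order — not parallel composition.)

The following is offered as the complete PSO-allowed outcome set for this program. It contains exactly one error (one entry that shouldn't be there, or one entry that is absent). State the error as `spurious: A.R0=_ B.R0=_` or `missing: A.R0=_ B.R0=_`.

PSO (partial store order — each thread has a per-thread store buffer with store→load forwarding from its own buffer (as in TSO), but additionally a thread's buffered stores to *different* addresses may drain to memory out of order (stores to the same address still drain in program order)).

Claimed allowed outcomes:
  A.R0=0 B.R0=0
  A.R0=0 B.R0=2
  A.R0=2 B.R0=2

missing: A.R0=2 B.R0=0

outcome vector order: (A.R0,B.R0)
[PSO] allowed = {<0 0>, <0 2>, <2 0>, <2 2>}
PSO∖claimed = {<2 0>}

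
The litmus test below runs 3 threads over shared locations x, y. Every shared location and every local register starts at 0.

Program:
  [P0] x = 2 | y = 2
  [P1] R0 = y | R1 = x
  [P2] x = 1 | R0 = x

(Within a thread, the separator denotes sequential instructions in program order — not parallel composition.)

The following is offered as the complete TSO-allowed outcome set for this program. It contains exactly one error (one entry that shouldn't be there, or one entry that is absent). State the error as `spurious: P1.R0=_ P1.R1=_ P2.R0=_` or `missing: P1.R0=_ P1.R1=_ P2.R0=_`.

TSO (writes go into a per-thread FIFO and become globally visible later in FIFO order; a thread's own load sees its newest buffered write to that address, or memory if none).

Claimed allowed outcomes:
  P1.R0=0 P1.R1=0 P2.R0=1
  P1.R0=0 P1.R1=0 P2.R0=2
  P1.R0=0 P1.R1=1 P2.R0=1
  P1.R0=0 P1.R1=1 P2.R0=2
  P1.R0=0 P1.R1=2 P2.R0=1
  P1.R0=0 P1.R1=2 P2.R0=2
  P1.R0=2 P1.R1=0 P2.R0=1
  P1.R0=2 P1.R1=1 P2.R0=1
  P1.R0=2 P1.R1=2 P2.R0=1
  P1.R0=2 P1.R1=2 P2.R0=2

spurious: P1.R0=2 P1.R1=0 P2.R0=1

outcome vector order: (P1.R0,P1.R1,P2.R0)
TSO: 9 outcomes — {<0 0 1>; <0 0 2>; <0 1 1>; <0 1 2>; <0 2 1>; <0 2 2>; <2 1 1>; <2 2 1>; <2 2 2>}
claimed∖TSO = {<2 0 1>}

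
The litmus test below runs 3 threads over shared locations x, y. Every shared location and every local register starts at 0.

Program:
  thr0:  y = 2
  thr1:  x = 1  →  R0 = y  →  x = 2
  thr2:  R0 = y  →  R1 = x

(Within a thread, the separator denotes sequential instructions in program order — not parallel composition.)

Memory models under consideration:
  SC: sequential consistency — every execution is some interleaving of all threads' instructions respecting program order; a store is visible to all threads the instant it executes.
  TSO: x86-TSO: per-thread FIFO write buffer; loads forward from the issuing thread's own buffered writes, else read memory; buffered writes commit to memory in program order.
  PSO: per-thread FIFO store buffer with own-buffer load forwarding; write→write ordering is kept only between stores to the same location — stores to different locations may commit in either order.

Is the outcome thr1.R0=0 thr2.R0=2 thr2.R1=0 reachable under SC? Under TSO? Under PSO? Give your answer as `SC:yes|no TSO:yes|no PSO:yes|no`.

SC:no TSO:yes PSO:yes

outcome vector order: (thr1.R0,thr2.R0,thr2.R1)
under SC → 0/0/0 0/0/1 0/0/2 0/2/1 0/2/2 2/0/0 2/0/1 2/0/2 2/2/0 2/2/1 2/2/2
under TSO → 0/0/0 0/0/1 0/0/2 0/2/0 0/2/1 0/2/2 2/0/0 2/0/1 2/0/2 2/2/0 2/2/1 2/2/2
under PSO → 0/0/0 0/0/1 0/0/2 0/2/0 0/2/1 0/2/2 2/0/0 2/0/1 2/0/2 2/2/0 2/2/1 2/2/2
target 0/2/0 ∈ {TSO,PSO}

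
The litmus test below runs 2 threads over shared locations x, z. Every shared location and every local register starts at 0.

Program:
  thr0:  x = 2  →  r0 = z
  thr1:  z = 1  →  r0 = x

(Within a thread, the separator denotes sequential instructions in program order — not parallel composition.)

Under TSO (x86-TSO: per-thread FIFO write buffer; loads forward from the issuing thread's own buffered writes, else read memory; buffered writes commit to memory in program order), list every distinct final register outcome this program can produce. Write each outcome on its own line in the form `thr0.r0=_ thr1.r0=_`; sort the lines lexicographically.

thr0.r0=0 thr1.r0=0
thr0.r0=0 thr1.r0=2
thr0.r0=1 thr1.r0=0
thr0.r0=1 thr1.r0=2

outcome vector order: (thr0.r0,thr1.r0)
|TSO outcomes| = 4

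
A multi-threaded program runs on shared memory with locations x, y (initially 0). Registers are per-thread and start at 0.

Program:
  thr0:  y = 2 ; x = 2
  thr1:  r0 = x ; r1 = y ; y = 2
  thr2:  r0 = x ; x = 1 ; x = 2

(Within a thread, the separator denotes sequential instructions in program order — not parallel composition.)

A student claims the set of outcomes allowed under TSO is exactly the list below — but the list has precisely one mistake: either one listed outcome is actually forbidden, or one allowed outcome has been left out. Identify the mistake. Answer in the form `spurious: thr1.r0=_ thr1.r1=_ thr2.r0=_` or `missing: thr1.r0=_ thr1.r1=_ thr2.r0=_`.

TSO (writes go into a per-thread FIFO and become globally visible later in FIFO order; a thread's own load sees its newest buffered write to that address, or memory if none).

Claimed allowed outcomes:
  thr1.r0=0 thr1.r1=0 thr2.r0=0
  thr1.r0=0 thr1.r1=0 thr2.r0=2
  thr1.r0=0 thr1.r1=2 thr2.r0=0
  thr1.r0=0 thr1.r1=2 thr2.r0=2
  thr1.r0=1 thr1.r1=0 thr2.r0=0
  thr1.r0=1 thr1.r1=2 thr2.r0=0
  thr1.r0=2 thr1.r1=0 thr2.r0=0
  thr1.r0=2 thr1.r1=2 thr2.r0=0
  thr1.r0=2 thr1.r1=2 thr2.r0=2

missing: thr1.r0=1 thr1.r1=2 thr2.r0=2

outcome vector order: (thr1.r0,thr1.r1,thr2.r0)
TSO (10): 0/0/0 0/0/2 0/2/0 0/2/2 1/0/0 1/2/0 1/2/2 2/0/0 2/2/0 2/2/2
TSO∖claimed = {1/2/2}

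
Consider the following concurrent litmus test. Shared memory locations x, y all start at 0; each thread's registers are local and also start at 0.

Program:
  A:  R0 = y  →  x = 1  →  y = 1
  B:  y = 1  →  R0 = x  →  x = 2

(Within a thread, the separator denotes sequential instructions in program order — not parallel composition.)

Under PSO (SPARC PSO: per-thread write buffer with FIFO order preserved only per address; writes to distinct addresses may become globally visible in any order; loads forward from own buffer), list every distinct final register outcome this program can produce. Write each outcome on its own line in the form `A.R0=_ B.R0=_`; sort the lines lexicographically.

A.R0=0 B.R0=0
A.R0=0 B.R0=1
A.R0=1 B.R0=0
A.R0=1 B.R0=1

outcome vector order: (A.R0,B.R0)
|PSO outcomes| = 4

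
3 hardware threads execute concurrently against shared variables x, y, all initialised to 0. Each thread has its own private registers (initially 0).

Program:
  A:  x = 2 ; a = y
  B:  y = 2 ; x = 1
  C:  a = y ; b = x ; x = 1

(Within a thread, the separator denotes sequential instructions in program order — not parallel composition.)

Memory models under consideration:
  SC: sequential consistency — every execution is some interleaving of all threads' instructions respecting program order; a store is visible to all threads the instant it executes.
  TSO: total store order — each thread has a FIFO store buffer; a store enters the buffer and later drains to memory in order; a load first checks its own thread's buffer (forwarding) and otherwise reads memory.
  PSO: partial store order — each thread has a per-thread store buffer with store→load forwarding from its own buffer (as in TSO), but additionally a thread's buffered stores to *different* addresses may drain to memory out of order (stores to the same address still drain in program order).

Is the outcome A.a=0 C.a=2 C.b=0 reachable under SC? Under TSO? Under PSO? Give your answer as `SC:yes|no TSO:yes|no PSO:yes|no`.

outcome vector order: (A.a,C.a,C.b)
SC: 11 outcomes — {0/0/0, 0/0/1, 0/0/2, 0/2/1, 0/2/2, 2/0/0, 2/0/1, 2/0/2, 2/2/0, 2/2/1, 2/2/2}
TSO: 12 outcomes — {0/0/0, 0/0/1, 0/0/2, 0/2/0, 0/2/1, 0/2/2, 2/0/0, 2/0/1, 2/0/2, 2/2/0, 2/2/1, 2/2/2}
PSO: 12 outcomes — {0/0/0, 0/0/1, 0/0/2, 0/2/0, 0/2/1, 0/2/2, 2/0/0, 2/0/1, 2/0/2, 2/2/0, 2/2/1, 2/2/2}
target 0/2/0 ∈ {TSO,PSO}

SC:no TSO:yes PSO:yes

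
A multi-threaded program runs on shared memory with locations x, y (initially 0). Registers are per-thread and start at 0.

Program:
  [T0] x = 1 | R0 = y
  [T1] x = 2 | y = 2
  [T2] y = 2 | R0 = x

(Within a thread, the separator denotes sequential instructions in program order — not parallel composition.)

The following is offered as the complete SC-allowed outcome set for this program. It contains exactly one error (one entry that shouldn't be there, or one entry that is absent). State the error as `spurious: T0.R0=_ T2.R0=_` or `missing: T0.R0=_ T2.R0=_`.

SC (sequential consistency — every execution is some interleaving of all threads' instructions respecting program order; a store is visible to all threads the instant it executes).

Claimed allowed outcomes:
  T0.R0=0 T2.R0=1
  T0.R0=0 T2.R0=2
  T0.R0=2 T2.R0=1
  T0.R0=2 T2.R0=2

missing: T0.R0=2 T2.R0=0

outcome vector order: (T0.R0,T2.R0)
SC (5): 0/1, 0/2, 2/0, 2/1, 2/2
SC∖claimed = {2/0}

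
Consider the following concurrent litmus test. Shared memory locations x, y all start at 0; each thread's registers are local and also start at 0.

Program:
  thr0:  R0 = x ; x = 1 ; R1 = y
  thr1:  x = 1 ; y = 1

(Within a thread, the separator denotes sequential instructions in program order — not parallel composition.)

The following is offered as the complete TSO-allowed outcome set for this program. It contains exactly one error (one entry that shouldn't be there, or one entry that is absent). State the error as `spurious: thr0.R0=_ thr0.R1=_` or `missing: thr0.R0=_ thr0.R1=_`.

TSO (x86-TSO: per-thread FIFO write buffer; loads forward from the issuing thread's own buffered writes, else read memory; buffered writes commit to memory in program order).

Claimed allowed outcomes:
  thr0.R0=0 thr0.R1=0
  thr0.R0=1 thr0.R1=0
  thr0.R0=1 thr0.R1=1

missing: thr0.R0=0 thr0.R1=1

outcome vector order: (thr0.R0,thr0.R1)
[TSO] allowed = {<0 0>, <0 1>, <1 0>, <1 1>}
TSO∖claimed = {<0 1>}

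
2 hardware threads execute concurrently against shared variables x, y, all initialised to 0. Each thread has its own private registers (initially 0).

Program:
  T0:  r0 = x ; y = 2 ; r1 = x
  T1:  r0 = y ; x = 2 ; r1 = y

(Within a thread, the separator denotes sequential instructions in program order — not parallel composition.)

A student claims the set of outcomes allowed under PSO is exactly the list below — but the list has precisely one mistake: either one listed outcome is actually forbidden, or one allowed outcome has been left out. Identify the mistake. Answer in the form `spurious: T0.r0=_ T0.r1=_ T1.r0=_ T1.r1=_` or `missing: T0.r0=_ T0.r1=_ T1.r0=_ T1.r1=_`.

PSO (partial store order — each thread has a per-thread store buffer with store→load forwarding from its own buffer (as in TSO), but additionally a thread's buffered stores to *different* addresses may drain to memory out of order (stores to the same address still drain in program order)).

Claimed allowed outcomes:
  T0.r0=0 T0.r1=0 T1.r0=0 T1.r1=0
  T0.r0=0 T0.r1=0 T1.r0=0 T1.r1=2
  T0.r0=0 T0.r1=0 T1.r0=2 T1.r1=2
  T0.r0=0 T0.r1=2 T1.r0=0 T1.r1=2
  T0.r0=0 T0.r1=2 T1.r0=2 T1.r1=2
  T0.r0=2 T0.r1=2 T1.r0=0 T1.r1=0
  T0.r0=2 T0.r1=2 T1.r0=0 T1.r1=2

outcome vector order: (T0.r0,T0.r1,T1.r0,T1.r1)
under PSO → <0 0 0 0> <0 0 0 2> <0 0 2 2> <0 2 0 0> <0 2 0 2> <0 2 2 2> <2 2 0 0> <2 2 0 2>
PSO∖claimed = {<0 2 0 0>}

missing: T0.r0=0 T0.r1=2 T1.r0=0 T1.r1=0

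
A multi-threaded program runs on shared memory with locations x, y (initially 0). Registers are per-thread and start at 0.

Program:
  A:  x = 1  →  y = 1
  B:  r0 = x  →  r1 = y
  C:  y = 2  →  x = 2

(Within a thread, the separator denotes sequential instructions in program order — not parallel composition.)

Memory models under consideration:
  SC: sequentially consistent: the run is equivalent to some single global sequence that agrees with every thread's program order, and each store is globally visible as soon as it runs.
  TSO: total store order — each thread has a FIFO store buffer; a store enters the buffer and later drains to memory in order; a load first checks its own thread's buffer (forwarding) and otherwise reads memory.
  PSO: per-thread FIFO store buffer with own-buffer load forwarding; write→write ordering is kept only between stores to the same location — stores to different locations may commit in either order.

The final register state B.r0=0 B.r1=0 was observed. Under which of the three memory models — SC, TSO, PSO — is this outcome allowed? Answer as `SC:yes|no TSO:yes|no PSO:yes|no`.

SC:yes TSO:yes PSO:yes

outcome vector order: (B.r0,B.r1)
[SC] allowed = {0/0 0/1 0/2 1/0 1/1 1/2 2/1 2/2}
[TSO] allowed = {0/0 0/1 0/2 1/0 1/1 1/2 2/1 2/2}
[PSO] allowed = {0/0 0/1 0/2 1/0 1/1 1/2 2/0 2/1 2/2}
target 0/0 ∈ {SC,TSO,PSO}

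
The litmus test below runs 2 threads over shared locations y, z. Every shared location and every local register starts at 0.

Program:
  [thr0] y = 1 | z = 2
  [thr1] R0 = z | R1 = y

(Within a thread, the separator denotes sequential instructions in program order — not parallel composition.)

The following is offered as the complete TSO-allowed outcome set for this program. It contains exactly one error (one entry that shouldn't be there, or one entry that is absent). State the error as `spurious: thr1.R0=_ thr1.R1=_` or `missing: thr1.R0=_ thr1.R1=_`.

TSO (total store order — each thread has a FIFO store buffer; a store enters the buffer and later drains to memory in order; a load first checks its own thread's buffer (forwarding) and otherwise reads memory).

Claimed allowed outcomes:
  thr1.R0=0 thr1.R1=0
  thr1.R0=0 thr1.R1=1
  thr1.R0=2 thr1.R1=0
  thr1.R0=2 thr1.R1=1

outcome vector order: (thr1.R0,thr1.R1)
under TSO → (0,0); (0,1); (2,1)
claimed∖TSO = {(2,0)}

spurious: thr1.R0=2 thr1.R1=0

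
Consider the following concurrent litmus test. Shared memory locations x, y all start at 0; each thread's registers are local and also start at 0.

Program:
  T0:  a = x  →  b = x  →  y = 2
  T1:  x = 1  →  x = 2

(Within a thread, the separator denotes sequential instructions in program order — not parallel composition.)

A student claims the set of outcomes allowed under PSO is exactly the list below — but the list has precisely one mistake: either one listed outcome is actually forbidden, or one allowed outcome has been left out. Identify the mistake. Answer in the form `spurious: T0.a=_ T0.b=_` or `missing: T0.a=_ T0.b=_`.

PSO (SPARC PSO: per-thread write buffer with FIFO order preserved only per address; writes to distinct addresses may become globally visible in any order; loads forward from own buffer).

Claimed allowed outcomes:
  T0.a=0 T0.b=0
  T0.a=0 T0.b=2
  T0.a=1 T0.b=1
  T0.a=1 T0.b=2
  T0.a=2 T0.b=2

missing: T0.a=0 T0.b=1

outcome vector order: (T0.a,T0.b)
PSO (6): 0/0; 0/1; 0/2; 1/1; 1/2; 2/2
PSO∖claimed = {0/1}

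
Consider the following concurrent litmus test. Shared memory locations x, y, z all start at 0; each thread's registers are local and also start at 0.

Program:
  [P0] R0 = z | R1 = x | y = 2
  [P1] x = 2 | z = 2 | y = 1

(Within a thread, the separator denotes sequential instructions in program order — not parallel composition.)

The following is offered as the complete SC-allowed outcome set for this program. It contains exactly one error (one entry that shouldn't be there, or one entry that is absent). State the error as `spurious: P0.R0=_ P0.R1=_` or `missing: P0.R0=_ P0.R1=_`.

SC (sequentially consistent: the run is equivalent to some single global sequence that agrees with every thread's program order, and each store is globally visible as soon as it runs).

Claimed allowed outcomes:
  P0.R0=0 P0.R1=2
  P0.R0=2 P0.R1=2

outcome vector order: (P0.R0,P0.R1)
[SC] allowed = {00; 02; 22}
SC∖claimed = {00}

missing: P0.R0=0 P0.R1=0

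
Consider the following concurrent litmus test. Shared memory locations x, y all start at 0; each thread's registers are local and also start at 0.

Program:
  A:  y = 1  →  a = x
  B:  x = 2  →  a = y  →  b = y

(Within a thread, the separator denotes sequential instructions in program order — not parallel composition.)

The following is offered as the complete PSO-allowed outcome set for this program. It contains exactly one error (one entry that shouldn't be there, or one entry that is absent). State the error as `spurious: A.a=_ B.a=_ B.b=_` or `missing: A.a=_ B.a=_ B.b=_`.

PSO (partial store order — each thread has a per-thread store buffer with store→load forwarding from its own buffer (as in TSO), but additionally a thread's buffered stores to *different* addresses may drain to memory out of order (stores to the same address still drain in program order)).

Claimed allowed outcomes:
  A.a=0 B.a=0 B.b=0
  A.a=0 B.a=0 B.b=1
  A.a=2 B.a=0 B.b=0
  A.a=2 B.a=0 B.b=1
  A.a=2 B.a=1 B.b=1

missing: A.a=0 B.a=1 B.b=1

outcome vector order: (A.a,B.a,B.b)
PSO (6): 0/0/0 0/0/1 0/1/1 2/0/0 2/0/1 2/1/1
PSO∖claimed = {0/1/1}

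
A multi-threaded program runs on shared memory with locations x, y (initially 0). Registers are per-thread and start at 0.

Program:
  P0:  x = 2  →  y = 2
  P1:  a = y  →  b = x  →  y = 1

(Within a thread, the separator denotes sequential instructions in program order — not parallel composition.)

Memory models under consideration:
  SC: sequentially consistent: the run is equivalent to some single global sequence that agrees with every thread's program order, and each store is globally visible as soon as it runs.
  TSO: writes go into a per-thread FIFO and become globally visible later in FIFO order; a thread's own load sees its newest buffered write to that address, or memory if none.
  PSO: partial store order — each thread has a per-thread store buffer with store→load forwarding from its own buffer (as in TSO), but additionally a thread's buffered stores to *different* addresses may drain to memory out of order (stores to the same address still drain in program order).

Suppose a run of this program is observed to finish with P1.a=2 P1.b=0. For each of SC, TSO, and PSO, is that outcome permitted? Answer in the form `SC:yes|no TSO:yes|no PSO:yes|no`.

SC:no TSO:no PSO:yes

outcome vector order: (P1.a,P1.b)
SC: 3 outcomes — {0/0 0/2 2/2}
TSO: 3 outcomes — {0/0 0/2 2/2}
PSO: 4 outcomes — {0/0 0/2 2/0 2/2}
target 2/0 ∈ {PSO}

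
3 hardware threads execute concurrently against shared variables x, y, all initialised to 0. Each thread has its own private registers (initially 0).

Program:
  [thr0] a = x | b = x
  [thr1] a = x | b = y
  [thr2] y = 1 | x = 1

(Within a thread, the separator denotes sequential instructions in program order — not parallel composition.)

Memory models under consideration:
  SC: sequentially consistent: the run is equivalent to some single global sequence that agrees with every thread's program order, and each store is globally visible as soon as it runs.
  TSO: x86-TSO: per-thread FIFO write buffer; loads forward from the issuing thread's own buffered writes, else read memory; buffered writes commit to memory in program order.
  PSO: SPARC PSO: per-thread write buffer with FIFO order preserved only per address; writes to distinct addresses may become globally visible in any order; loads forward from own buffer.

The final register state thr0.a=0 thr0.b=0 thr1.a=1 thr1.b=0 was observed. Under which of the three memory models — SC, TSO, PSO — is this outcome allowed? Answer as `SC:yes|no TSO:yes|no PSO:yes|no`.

SC:no TSO:no PSO:yes

outcome vector order: (thr0.a,thr0.b,thr1.a,thr1.b)
under SC → <0 0 0 0>; <0 0 0 1>; <0 0 1 1>; <0 1 0 0>; <0 1 0 1>; <0 1 1 1>; <1 1 0 0>; <1 1 0 1>; <1 1 1 1>
under TSO → <0 0 0 0>; <0 0 0 1>; <0 0 1 1>; <0 1 0 0>; <0 1 0 1>; <0 1 1 1>; <1 1 0 0>; <1 1 0 1>; <1 1 1 1>
under PSO → <0 0 0 0>; <0 0 0 1>; <0 0 1 0>; <0 0 1 1>; <0 1 0 0>; <0 1 0 1>; <0 1 1 0>; <0 1 1 1>; <1 1 0 0>; <1 1 0 1>; <1 1 1 0>; <1 1 1 1>
target <0 0 1 0> ∈ {PSO}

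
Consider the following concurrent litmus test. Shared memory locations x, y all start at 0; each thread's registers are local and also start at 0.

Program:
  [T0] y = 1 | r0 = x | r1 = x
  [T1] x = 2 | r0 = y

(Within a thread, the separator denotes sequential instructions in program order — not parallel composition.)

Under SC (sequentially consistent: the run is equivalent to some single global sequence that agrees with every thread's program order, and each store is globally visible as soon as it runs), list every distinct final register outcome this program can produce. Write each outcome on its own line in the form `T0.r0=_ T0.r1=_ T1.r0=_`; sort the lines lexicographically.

outcome vector order: (T0.r0,T0.r1,T1.r0)
|SC outcomes| = 4

T0.r0=0 T0.r1=0 T1.r0=1
T0.r0=0 T0.r1=2 T1.r0=1
T0.r0=2 T0.r1=2 T1.r0=0
T0.r0=2 T0.r1=2 T1.r0=1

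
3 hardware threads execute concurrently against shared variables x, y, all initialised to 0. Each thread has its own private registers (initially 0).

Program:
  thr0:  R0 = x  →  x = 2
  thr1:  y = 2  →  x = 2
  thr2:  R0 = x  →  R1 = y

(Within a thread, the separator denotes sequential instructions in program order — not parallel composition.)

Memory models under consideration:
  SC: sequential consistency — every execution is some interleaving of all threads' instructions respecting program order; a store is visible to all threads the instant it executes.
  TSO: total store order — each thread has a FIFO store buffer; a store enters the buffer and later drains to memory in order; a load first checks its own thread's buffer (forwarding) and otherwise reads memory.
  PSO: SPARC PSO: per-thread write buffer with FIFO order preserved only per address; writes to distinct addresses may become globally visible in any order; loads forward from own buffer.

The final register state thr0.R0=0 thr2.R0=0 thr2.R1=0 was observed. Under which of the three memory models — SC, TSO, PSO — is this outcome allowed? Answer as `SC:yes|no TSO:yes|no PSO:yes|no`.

SC:yes TSO:yes PSO:yes

outcome vector order: (thr0.R0,thr2.R0,thr2.R1)
SC: 7 outcomes — {0/0/0 0/0/2 0/2/0 0/2/2 2/0/0 2/0/2 2/2/2}
TSO: 7 outcomes — {0/0/0 0/0/2 0/2/0 0/2/2 2/0/0 2/0/2 2/2/2}
PSO: 8 outcomes — {0/0/0 0/0/2 0/2/0 0/2/2 2/0/0 2/0/2 2/2/0 2/2/2}
target 0/0/0 ∈ {SC,TSO,PSO}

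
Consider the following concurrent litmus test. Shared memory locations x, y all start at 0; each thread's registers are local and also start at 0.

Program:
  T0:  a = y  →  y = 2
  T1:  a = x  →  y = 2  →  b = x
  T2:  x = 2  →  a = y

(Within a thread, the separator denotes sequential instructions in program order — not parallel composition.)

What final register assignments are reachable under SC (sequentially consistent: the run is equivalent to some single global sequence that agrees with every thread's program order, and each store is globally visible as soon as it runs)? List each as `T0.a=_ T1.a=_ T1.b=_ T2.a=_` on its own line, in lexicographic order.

outcome vector order: (T0.a,T1.a,T1.b,T2.a)
|SC outcomes| = 10

T0.a=0 T1.a=0 T1.b=0 T2.a=2
T0.a=0 T1.a=0 T1.b=2 T2.a=0
T0.a=0 T1.a=0 T1.b=2 T2.a=2
T0.a=0 T1.a=2 T1.b=2 T2.a=0
T0.a=0 T1.a=2 T1.b=2 T2.a=2
T0.a=2 T1.a=0 T1.b=0 T2.a=2
T0.a=2 T1.a=0 T1.b=2 T2.a=0
T0.a=2 T1.a=0 T1.b=2 T2.a=2
T0.a=2 T1.a=2 T1.b=2 T2.a=0
T0.a=2 T1.a=2 T1.b=2 T2.a=2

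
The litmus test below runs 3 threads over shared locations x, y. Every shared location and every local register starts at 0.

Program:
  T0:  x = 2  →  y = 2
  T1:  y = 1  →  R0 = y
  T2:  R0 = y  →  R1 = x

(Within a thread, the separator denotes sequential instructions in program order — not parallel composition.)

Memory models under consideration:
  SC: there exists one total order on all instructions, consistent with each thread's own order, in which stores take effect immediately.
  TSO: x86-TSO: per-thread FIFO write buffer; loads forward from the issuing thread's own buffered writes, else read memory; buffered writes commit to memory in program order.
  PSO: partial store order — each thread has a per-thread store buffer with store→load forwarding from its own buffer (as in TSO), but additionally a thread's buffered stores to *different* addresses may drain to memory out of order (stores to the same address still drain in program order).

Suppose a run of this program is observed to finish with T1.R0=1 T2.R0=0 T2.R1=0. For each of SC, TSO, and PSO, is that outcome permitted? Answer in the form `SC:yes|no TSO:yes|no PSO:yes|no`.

outcome vector order: (T1.R0,T2.R0,T2.R1)
under SC → (1,0,0) (1,0,2) (1,1,0) (1,1,2) (1,2,2) (2,0,0) (2,0,2) (2,1,0) (2,1,2) (2,2,2)
under TSO → (1,0,0) (1,0,2) (1,1,0) (1,1,2) (1,2,2) (2,0,0) (2,0,2) (2,1,0) (2,1,2) (2,2,2)
under PSO → (1,0,0) (1,0,2) (1,1,0) (1,1,2) (1,2,0) (1,2,2) (2,0,0) (2,0,2) (2,1,0) (2,1,2) (2,2,0) (2,2,2)
target (1,0,0) ∈ {SC,TSO,PSO}

SC:yes TSO:yes PSO:yes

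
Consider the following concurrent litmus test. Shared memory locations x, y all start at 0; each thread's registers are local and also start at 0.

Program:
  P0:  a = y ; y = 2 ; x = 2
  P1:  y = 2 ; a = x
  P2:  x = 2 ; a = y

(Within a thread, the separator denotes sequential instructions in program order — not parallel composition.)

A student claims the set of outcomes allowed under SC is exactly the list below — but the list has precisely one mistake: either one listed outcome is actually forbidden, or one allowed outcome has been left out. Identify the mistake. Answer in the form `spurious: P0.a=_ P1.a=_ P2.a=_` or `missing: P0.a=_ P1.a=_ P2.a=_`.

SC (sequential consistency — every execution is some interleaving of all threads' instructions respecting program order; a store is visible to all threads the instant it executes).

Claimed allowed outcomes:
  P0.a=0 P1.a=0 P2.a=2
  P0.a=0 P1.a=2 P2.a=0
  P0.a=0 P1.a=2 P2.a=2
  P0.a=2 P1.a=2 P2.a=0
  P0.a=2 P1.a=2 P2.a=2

outcome vector order: (P0.a,P1.a,P2.a)
SC (6): (0,0,2), (0,2,0), (0,2,2), (2,0,2), (2,2,0), (2,2,2)
SC∖claimed = {(2,0,2)}

missing: P0.a=2 P1.a=0 P2.a=2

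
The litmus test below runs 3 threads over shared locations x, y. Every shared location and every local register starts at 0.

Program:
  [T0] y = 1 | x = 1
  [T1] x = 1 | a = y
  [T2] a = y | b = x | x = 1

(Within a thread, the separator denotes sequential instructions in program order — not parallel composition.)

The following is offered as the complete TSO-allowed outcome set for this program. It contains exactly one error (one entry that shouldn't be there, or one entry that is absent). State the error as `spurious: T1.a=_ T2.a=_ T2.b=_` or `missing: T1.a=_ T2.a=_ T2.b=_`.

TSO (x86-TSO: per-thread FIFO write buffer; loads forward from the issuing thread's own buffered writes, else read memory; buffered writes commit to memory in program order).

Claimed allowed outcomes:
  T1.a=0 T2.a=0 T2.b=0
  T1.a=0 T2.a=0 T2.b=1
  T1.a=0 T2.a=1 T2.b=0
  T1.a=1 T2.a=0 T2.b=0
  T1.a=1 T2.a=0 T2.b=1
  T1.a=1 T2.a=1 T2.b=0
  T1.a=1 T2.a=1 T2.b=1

outcome vector order: (T1.a,T2.a,T2.b)
[TSO] allowed = {000 001 010 011 100 101 110 111}
TSO∖claimed = {011}

missing: T1.a=0 T2.a=1 T2.b=1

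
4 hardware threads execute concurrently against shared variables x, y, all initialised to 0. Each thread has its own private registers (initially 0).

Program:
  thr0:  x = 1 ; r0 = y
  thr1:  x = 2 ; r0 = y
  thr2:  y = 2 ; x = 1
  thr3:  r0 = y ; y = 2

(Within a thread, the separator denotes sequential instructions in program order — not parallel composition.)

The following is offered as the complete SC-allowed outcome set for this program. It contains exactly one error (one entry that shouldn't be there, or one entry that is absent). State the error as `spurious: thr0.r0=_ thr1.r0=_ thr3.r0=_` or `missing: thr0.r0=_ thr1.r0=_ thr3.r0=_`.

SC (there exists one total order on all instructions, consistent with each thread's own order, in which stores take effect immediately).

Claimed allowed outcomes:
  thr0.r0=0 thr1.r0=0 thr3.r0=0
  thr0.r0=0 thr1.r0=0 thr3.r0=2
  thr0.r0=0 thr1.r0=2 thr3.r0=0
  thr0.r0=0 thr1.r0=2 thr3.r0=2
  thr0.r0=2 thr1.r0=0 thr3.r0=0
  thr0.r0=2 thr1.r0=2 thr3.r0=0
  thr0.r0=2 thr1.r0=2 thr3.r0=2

outcome vector order: (thr0.r0,thr1.r0,thr3.r0)
SC: 8 outcomes — {0/0/0; 0/0/2; 0/2/0; 0/2/2; 2/0/0; 2/0/2; 2/2/0; 2/2/2}
SC∖claimed = {2/0/2}

missing: thr0.r0=2 thr1.r0=0 thr3.r0=2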